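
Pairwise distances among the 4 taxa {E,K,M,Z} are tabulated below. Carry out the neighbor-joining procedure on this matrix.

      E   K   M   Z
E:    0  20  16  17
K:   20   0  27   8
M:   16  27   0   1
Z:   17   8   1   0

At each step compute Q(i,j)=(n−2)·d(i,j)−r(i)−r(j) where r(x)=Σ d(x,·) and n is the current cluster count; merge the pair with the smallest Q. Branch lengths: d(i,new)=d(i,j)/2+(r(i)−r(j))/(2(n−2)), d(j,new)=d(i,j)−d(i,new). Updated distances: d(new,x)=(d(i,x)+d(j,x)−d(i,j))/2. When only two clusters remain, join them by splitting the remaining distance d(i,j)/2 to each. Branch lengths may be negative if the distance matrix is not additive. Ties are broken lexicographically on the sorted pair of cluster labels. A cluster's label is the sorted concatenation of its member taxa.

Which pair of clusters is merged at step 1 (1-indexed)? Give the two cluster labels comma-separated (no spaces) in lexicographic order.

step 1: merge (E,K) at d=20, Q=-68; branch lengths E→19/2, K→21/2; new cluster EK
  updated: d(EK,M)=23/2, d(EK,Z)=5/2
step 2: merge (EK,M) at d=23/2, Q=-15; branch lengths EK→13/2, M→5; new cluster EKM
  updated: d(EKM,Z)=-4
step 3: merge (EKM,Z) at d=-4; branch lengths EKM→-2, Z→-2; new cluster EKMZ
final tree: (((E:19/2,K:21/2):13/2,M:5):-2,Z:-2)
total length: 55/2

E,K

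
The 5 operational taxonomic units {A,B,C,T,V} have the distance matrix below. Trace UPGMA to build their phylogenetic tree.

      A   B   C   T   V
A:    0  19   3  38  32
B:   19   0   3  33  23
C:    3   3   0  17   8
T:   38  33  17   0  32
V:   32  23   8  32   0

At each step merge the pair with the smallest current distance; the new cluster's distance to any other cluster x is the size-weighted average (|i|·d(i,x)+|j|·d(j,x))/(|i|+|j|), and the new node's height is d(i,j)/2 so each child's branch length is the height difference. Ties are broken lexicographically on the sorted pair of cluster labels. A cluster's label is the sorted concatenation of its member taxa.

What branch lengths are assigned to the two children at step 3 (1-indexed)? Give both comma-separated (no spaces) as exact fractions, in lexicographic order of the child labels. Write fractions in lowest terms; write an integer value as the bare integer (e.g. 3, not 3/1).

5,21/2

iteration 1: select A,C (d=3); attach at lengths (3/2, 3/2); label the merged cluster AC
  updated: d(AC,B)=11, d(AC,T)=55/2, d(AC,V)=20
iteration 2: select AC,B (d=11); attach at lengths (4, 11/2); label the merged cluster ABC
  updated: d(ABC,T)=88/3, d(ABC,V)=21
iteration 3: select ABC,V (d=21); attach at lengths (5, 21/2); label the merged cluster ABCV
  updated: d(ABCV,T)=30
iteration 4: select ABCV,T (d=30); attach at lengths (9/2, 15); label the merged cluster ABCTV
final tree: ((((A:3/2,C:3/2):4,B:11/2):5,V:21/2):9/2,T:15)
total length: 95/2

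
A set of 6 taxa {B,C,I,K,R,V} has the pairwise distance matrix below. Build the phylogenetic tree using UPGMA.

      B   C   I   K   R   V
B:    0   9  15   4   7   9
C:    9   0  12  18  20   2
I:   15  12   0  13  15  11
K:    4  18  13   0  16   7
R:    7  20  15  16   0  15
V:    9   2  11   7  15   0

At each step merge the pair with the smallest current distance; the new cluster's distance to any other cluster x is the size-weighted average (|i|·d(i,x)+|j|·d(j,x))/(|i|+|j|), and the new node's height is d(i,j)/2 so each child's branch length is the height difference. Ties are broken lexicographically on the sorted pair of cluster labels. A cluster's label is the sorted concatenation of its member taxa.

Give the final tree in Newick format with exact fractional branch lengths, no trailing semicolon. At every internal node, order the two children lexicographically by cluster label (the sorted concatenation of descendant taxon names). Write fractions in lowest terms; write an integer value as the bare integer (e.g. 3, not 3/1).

step 1: merge (C,V) at d=2; branch lengths C→1, V→1; new cluster CV
  updated: d(B,CV)=9, d(CV,I)=23/2, d(CV,K)=25/2, d(CV,R)=35/2
step 2: merge (B,K) at d=4; branch lengths B→2, K→2; new cluster BK
  updated: d(BK,CV)=43/4, d(BK,I)=14, d(BK,R)=23/2
step 3: merge (BK,CV) at d=43/4; branch lengths BK→27/8, CV→35/8; new cluster BCKV
  updated: d(BCKV,I)=51/4, d(BCKV,R)=29/2
step 4: merge (BCKV,I) at d=51/4; branch lengths BCKV→1, I→51/8; new cluster BCIKV
  updated: d(BCIKV,R)=73/5
step 5: merge (BCIKV,R) at d=73/5; branch lengths BCIKV→37/40, R→73/10; new cluster BCIKRV
final tree: ((((B:2,K:2):27/8,(C:1,V:1):35/8):1,I:51/8):37/40,R:73/10)
total length: 587/20

((((B:2,K:2):27/8,(C:1,V:1):35/8):1,I:51/8):37/40,R:73/10)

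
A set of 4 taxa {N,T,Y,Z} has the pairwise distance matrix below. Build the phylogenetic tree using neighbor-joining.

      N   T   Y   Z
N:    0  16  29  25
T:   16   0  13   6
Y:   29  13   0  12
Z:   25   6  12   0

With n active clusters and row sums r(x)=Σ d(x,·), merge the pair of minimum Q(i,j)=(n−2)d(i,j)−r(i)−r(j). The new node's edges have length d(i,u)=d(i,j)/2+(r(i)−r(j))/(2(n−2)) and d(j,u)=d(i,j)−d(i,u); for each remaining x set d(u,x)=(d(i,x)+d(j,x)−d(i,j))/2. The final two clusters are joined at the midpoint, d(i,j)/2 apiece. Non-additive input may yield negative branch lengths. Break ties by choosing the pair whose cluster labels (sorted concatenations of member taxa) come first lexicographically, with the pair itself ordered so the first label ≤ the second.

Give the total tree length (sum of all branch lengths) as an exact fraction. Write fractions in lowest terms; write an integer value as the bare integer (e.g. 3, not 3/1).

step 1: merge (N,T) at d=16, Q=-73; branch lengths N→67/4, T→-3/4; new cluster NT
  updated: d(NT,Y)=13, d(NT,Z)=15/2
step 2: merge (NT,Y) at d=13, Q=-65/2; branch lengths NT→17/4, Y→35/4; new cluster NTY
  updated: d(NTY,Z)=13/4
step 3: merge (NTY,Z) at d=13/4; branch lengths NTY→13/8, Z→13/8; new cluster NTYZ
final tree: (((N:67/4,T:-3/4):17/4,Y:35/4):13/8,Z:13/8)
total length: 129/4

129/4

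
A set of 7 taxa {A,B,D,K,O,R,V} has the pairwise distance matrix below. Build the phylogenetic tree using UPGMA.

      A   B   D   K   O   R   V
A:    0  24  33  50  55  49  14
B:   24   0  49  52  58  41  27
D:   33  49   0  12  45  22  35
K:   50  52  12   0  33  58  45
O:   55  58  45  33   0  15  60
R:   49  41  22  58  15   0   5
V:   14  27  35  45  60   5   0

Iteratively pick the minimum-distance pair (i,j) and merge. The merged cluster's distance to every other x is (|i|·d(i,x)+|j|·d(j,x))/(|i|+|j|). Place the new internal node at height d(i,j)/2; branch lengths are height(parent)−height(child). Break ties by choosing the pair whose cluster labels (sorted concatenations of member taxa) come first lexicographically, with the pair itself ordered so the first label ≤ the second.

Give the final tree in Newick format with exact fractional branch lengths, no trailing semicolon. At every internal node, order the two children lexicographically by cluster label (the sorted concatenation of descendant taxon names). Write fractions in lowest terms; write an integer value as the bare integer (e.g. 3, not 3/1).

(((A:12,B:12):35/8,(R:5/2,V:5/2):111/8):139/24,((D:6,K:6):27/2,O:39/2):8/3)

iteration 1: select R,V (d=5); attach at lengths (5/2, 5/2); label the merged cluster RV
  updated: d(A,RV)=63/2, d(B,RV)=34, d(D,RV)=57/2, d(K,RV)=103/2, d(O,RV)=75/2
iteration 2: select D,K (d=12); attach at lengths (6, 6); label the merged cluster DK
  updated: d(A,DK)=83/2, d(B,DK)=101/2, d(DK,O)=39, d(DK,RV)=40
iteration 3: select A,B (d=24); attach at lengths (12, 12); label the merged cluster AB
  updated: d(AB,DK)=46, d(AB,O)=113/2, d(AB,RV)=131/4
iteration 4: select AB,RV (d=131/4); attach at lengths (35/8, 111/8); label the merged cluster ABRV
  updated: d(ABRV,DK)=43, d(ABRV,O)=47
iteration 5: select DK,O (d=39); attach at lengths (27/2, 39/2); label the merged cluster DKO
  updated: d(ABRV,DKO)=133/3
iteration 6: select ABRV,DKO (d=133/3); attach at lengths (139/24, 8/3); label the merged cluster ABDKORV
final tree: (((A:12,B:12):35/8,(R:5/2,V:5/2):111/8):139/24,((D:6,K:6):27/2,O:39/2):8/3)
total length: 2417/24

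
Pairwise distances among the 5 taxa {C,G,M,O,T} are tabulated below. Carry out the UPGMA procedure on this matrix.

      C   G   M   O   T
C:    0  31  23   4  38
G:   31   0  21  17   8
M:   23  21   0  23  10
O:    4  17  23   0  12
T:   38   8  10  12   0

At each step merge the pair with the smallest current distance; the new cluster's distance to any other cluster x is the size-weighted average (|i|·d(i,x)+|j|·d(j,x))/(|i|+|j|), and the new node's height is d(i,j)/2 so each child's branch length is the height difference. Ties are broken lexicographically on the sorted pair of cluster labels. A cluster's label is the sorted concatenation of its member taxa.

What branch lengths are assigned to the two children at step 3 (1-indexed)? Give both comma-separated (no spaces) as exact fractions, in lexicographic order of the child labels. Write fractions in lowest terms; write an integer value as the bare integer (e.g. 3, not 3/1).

step 1: merge (C,O) at d=4; branch lengths C→2, O→2; new cluster CO
  updated: d(CO,G)=24, d(CO,M)=23, d(CO,T)=25
step 2: merge (G,T) at d=8; branch lengths G→4, T→4; new cluster GT
  updated: d(CO,GT)=49/2, d(GT,M)=31/2
step 3: merge (GT,M) at d=31/2; branch lengths GT→15/4, M→31/4; new cluster GMT
  updated: d(CO,GMT)=24
step 4: merge (CO,GMT) at d=24; branch lengths CO→10, GMT→17/4; new cluster CGMOT
final tree: ((C:2,O:2):10,((G:4,T:4):15/4,M:31/4):17/4)
total length: 151/4

15/4,31/4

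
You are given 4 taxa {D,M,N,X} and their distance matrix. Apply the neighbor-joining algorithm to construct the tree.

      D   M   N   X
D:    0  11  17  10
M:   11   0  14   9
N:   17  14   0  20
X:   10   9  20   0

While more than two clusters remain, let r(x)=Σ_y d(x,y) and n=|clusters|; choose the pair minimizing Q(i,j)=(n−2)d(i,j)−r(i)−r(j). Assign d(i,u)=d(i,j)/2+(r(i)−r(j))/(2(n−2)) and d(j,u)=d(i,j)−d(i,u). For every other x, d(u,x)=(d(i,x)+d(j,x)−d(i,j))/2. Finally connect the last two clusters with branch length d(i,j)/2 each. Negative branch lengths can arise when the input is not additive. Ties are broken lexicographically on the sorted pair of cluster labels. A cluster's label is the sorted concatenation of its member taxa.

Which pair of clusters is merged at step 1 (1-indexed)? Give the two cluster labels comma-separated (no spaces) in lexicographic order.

D,X

step 1: merge (D,X) at d=10, Q=-57; branch lengths D→19/4, X→21/4; new cluster DX
  updated: d(DX,M)=5, d(DX,N)=27/2
step 2: merge (DX,M) at d=5, Q=-65/2; branch lengths DX→9/4, M→11/4; new cluster DMX
  updated: d(DMX,N)=45/4
step 3: merge (DMX,N) at d=45/4; branch lengths DMX→45/8, N→45/8; new cluster DMNX
final tree: (((D:19/4,X:21/4):9/4,M:11/4):45/8,N:45/8)
total length: 105/4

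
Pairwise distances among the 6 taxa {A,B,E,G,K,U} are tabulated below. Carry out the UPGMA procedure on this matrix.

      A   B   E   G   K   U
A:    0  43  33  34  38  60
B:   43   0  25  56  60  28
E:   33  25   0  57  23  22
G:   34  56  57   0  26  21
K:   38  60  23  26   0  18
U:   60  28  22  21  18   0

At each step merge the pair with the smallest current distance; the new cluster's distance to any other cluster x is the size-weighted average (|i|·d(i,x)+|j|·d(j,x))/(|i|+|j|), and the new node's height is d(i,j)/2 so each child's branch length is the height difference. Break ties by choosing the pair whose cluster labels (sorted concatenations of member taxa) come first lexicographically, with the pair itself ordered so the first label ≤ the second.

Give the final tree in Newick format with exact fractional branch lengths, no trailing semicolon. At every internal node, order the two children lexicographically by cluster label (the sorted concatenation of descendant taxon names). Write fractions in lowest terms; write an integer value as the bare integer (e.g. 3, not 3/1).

1. join K+U (d=18) ⇒ KU; edges |K|=9, |U|=9
  updated: d(A,KU)=49, d(B,KU)=44, d(E,KU)=45/2, d(G,KU)=47/2
2. join E+KU (d=45/2) ⇒ EKU; edges |E|=45/4, |KU|=9/4
  updated: d(A,EKU)=131/3, d(B,EKU)=113/3, d(EKU,G)=104/3
3. join A+G (d=34) ⇒ AG; edges |A|=17, |G|=17
  updated: d(AG,B)=99/2, d(AG,EKU)=235/6
4. join B+EKU (d=113/3) ⇒ BEKU; edges |B|=113/6, |EKU|=91/12
  updated: d(AG,BEKU)=167/4
5. join AG+BEKU (d=167/4) ⇒ ABEGKU; edges |AG|=31/8, |BEKU|=49/24
final tree: ((A:17,G:17):31/8,(B:113/6,(E:45/4,(K:9,U:9):9/4):91/12):49/24)
total length: 587/6

((A:17,G:17):31/8,(B:113/6,(E:45/4,(K:9,U:9):9/4):91/12):49/24)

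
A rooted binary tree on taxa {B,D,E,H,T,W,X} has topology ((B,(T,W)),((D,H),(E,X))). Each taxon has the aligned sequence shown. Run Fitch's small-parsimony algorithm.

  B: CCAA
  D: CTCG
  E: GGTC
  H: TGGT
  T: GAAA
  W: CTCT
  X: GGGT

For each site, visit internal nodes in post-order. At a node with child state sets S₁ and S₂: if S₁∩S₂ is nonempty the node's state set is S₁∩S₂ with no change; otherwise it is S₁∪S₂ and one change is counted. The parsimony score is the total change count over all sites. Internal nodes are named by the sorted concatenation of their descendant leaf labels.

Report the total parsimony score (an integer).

[col 0] TW: children T:{G}, W:{C} ∪→ {C,G}; cost 1
[col 0] BTW: children B:{C}, TW:{C,G} ∩→ {C}; cost 0
[col 0] DH: children D:{C}, H:{T} ∪→ {C,T}; cost 1
[col 0] EX: children E:{G}, X:{G} ∩→ {G}; cost 0
[col 0] DEHX: children DH:{C,T}, EX:{G} ∪→ {C,G,T}; cost 1
[col 0] BDEHTWX: children BTW:{C}, DEHX:{C,G,T} ∩→ {C}; cost 0
[col 1] TW: children T:{A}, W:{T} ∪→ {A,T}; cost 1
[col 1] BTW: children B:{C}, TW:{A,T} ∪→ {A,C,T}; cost 1
[col 1] DH: children D:{T}, H:{G} ∪→ {G,T}; cost 1
[col 1] EX: children E:{G}, X:{G} ∩→ {G}; cost 0
[col 1] DEHX: children DH:{G,T}, EX:{G} ∩→ {G}; cost 0
[col 1] BDEHTWX: children BTW:{A,C,T}, DEHX:{G} ∪→ {A,C,G,T}; cost 1
[col 2] TW: children T:{A}, W:{C} ∪→ {A,C}; cost 1
[col 2] BTW: children B:{A}, TW:{A,C} ∩→ {A}; cost 0
[col 2] DH: children D:{C}, H:{G} ∪→ {C,G}; cost 1
[col 2] EX: children E:{T}, X:{G} ∪→ {G,T}; cost 1
[col 2] DEHX: children DH:{C,G}, EX:{G,T} ∩→ {G}; cost 0
[col 2] BDEHTWX: children BTW:{A}, DEHX:{G} ∪→ {A,G}; cost 1
[col 3] TW: children T:{A}, W:{T} ∪→ {A,T}; cost 1
[col 3] BTW: children B:{A}, TW:{A,T} ∩→ {A}; cost 0
[col 3] DH: children D:{G}, H:{T} ∪→ {G,T}; cost 1
[col 3] EX: children E:{C}, X:{T} ∪→ {C,T}; cost 1
[col 3] DEHX: children DH:{G,T}, EX:{C,T} ∩→ {T}; cost 0
[col 3] BDEHTWX: children BTW:{A}, DEHX:{T} ∪→ {A,T}; cost 1
per-site changes: [3, 4, 4, 4]; total = 15

15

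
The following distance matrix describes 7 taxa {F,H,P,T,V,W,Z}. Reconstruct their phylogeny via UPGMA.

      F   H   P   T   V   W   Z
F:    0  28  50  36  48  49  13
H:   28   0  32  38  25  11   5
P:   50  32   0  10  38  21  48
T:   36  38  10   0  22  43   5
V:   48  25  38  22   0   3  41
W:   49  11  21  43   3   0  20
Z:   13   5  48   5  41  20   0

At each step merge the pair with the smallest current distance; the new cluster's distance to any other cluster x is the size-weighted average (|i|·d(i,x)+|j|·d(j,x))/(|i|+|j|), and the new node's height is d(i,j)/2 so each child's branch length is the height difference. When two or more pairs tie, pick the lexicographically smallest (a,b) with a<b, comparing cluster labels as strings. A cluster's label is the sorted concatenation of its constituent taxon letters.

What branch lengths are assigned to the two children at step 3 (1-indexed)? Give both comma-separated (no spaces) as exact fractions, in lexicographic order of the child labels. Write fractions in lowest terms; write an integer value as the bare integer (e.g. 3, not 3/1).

1. join V+W (d=3) ⇒ VW; edges |V|=3/2, |W|=3/2
  updated: d(F,VW)=97/2, d(H,VW)=18, d(P,VW)=59/2, d(T,VW)=65/2, d(VW,Z)=61/2
2. join H+Z (d=5) ⇒ HZ; edges |H|=5/2, |Z|=5/2
  updated: d(F,HZ)=41/2, d(HZ,P)=40, d(HZ,T)=43/2, d(HZ,VW)=97/4
3. join P+T (d=10) ⇒ PT; edges |P|=5, |T|=5
  updated: d(F,PT)=43, d(HZ,PT)=123/4, d(PT,VW)=31
4. join F+HZ (d=41/2) ⇒ FHZ; edges |F|=41/4, |HZ|=31/4
  updated: d(FHZ,PT)=209/6, d(FHZ,VW)=97/3
5. join PT+VW (d=31) ⇒ PTVW; edges |PT|=21/2, |VW|=14
  updated: d(FHZ,PTVW)=403/12
6. join FHZ+PTVW (d=403/12) ⇒ FHPTVWZ; edges |FHZ|=157/24, |PTVW|=31/24
final tree: ((F:41/4,(H:5/2,Z:5/2):31/4):157/24,((P:5,T:5):21/2,(V:3/2,W:3/2):14):31/24)
total length: 205/3

5,5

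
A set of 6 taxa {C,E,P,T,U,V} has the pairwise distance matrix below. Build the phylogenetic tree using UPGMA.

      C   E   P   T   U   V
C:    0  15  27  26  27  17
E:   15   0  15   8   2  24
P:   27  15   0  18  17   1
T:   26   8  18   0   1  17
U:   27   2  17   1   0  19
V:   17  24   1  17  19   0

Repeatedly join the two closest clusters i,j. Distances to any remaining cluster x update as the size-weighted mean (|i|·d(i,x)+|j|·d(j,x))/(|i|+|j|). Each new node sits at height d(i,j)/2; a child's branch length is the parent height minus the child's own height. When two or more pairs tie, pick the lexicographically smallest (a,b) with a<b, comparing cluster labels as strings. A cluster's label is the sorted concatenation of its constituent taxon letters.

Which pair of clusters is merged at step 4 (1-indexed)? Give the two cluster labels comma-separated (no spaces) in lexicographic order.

step 1: merge (P,V) at d=1; branch lengths P→1/2, V→1/2; new cluster PV
  updated: d(C,PV)=22, d(E,PV)=39/2, d(PV,T)=35/2, d(PV,U)=18
step 2: merge (T,U) at d=1; branch lengths T→1/2, U→1/2; new cluster TU
  updated: d(C,TU)=53/2, d(E,TU)=5, d(PV,TU)=71/4
step 3: merge (E,TU) at d=5; branch lengths E→5/2, TU→2; new cluster ETU
  updated: d(C,ETU)=68/3, d(ETU,PV)=55/3
step 4: merge (ETU,PV) at d=55/3; branch lengths ETU→20/3, PV→26/3; new cluster EPTUV
  updated: d(C,EPTUV)=112/5
step 5: merge (C,EPTUV) at d=112/5; branch lengths C→56/5, EPTUV→61/30; new cluster CEPTUV
final tree: (C:56/5,((E:5/2,(T:1/2,U:1/2):2):20/3,(P:1/2,V:1/2):26/3):61/30)
total length: 526/15

ETU,PV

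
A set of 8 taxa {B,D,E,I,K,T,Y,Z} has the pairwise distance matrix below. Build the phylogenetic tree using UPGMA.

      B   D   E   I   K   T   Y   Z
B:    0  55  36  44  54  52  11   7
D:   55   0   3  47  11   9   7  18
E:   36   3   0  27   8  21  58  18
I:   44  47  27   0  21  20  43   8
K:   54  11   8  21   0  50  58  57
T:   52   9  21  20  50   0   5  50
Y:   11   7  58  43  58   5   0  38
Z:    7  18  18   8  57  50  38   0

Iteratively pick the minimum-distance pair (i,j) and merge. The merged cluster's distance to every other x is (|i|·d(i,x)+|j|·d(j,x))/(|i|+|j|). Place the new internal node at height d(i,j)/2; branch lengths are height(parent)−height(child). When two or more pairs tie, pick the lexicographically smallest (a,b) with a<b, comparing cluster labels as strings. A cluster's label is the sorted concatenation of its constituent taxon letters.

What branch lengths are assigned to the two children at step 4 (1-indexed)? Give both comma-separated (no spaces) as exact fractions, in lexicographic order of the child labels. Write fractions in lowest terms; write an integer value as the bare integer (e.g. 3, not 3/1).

13/4,19/4

iteration 1: select D,E (d=3); attach at lengths (3/2, 3/2); label the merged cluster DE
  updated: d(B,DE)=91/2, d(DE,I)=37, d(DE,K)=19/2, d(DE,T)=15, d(DE,Y)=65/2, d(DE,Z)=18
iteration 2: select T,Y (d=5); attach at lengths (5/2, 5/2); label the merged cluster TY
  updated: d(B,TY)=63/2, d(DE,TY)=95/4, d(I,TY)=63/2, d(K,TY)=54, d(TY,Z)=44
iteration 3: select B,Z (d=7); attach at lengths (7/2, 7/2); label the merged cluster BZ
  updated: d(BZ,DE)=127/4, d(BZ,I)=26, d(BZ,K)=111/2, d(BZ,TY)=151/4
iteration 4: select DE,K (d=19/2); attach at lengths (13/4, 19/4); label the merged cluster DEK
  updated: d(BZ,DEK)=119/3, d(DEK,I)=95/3, d(DEK,TY)=203/6
iteration 5: select BZ,I (d=26); attach at lengths (19/2, 13); label the merged cluster BIZ
  updated: d(BIZ,DEK)=37, d(BIZ,TY)=107/3
iteration 6: select DEK,TY (d=203/6); attach at lengths (73/6, 173/12); label the merged cluster DEKTY
  updated: d(BIZ,DEKTY)=547/15
iteration 7: select BIZ,DEKTY (d=547/15); attach at lengths (157/30, 79/60); label the merged cluster BDEIKTYZ
final tree: (((B:7/2,Z:7/2):19/2,I:13):157/30,(((D:3/2,E:3/2):13/4,K:19/4):73/6,(T:5/2,Y:5/2):173/12):79/60)
total length: 2359/30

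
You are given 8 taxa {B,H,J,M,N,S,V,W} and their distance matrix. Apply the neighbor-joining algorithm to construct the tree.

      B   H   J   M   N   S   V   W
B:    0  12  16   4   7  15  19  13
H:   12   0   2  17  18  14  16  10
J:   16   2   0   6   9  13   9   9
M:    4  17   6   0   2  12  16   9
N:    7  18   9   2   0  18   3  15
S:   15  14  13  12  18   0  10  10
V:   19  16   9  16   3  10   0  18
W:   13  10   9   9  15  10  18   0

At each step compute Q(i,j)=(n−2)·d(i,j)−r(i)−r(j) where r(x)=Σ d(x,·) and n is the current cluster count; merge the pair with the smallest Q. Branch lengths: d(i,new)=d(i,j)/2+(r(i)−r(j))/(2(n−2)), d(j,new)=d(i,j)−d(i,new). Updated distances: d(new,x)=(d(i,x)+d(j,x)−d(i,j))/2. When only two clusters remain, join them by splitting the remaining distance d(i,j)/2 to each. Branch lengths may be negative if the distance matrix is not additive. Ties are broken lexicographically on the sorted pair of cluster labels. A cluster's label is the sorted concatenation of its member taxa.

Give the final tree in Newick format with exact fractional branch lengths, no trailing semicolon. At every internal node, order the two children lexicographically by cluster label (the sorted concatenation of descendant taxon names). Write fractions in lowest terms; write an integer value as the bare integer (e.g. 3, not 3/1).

(((((B:59/16,M:5/16):59/24,(N:-1/12,V:37/12):121/24):33/16,(H:27/10,J:-7/10):69/16):19/16,S:6):2,W:2)

iteration 1: select N,V (d=3, Q=-145); attach at lengths (-1/12, 37/12); label the merged cluster NV
  updated: d(B,NV)=23/2, d(H,NV)=31/2, d(J,NV)=15/2, d(M,NV)=15/2, d(NV,S)=25/2, d(NV,W)=15
iteration 2: select H,J (d=2, Q=-114); attach at lengths (27/10, -7/10); label the merged cluster HJ
  updated: d(B,HJ)=13, d(HJ,M)=21/2, d(HJ,NV)=21/2, d(HJ,S)=25/2, d(HJ,W)=17/2
iteration 3: select B,M (d=4, Q=-167/2); attach at lengths (59/16, 5/16); label the merged cluster BM
  updated: d(BM,HJ)=39/4, d(BM,NV)=15/2, d(BM,S)=23/2, d(BM,W)=9
iteration 4: select BM,NV (d=15/2, Q=-243/4); attach at lengths (59/24, 121/24); label the merged cluster BMNV
  updated: d(BMNV,HJ)=51/8, d(BMNV,S)=33/4, d(BMNV,W)=33/4
iteration 5: select BMNV,HJ (d=51/8, Q=-75/2); attach at lengths (33/16, 69/16); label the merged cluster BHJMNV
  updated: d(BHJMNV,S)=115/16, d(BHJMNV,W)=83/16
iteration 6: select BHJMNV,S (d=115/16, Q=-179/8); attach at lengths (19/16, 6); label the merged cluster BHJMNSV
  updated: d(BHJMNSV,W)=4
iteration 7: select BHJMNSV,W (d=4); attach at lengths (2, 2); label the merged cluster BHJMNSVW
final tree: (((((B:59/16,M:5/16):59/24,(N:-1/12,V:37/12):121/24):33/16,(H:27/10,J:-7/10):69/16):19/16,S:6):2,W:2)
total length: 545/16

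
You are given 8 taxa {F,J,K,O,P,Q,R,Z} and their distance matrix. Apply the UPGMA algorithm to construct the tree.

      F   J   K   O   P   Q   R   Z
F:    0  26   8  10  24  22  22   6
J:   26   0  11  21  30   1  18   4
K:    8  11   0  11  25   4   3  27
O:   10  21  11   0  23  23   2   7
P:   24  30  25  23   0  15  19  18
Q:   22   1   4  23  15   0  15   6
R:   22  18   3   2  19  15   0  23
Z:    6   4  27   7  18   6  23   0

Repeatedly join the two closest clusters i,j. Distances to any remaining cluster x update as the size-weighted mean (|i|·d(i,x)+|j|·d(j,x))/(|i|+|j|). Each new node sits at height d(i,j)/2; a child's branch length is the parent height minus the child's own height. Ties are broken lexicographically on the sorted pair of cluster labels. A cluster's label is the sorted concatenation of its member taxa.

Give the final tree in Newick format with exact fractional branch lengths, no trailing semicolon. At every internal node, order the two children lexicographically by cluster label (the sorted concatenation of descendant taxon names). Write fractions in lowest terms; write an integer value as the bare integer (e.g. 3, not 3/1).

1. join J+Q (d=1) ⇒ JQ; edges |J|=1/2, |Q|=1/2
  updated: d(F,JQ)=24, d(JQ,K)=15/2, d(JQ,O)=22, d(JQ,P)=45/2, d(JQ,R)=33/2, d(JQ,Z)=5
2. join O+R (d=2) ⇒ OR; edges |O|=1, |R|=1
  updated: d(F,OR)=16, d(JQ,OR)=77/4, d(K,OR)=7, d(OR,P)=21, d(OR,Z)=15
3. join JQ+Z (d=5) ⇒ JQZ; edges |JQ|=2, |Z|=5/2
  updated: d(F,JQZ)=18, d(JQZ,K)=14, d(JQZ,OR)=107/6, d(JQZ,P)=21
4. join K+OR (d=7) ⇒ KOR; edges |K|=7/2, |OR|=5/2
  updated: d(F,KOR)=40/3, d(JQZ,KOR)=149/9, d(KOR,P)=67/3
5. join F+KOR (d=40/3) ⇒ FKOR; edges |F|=20/3, |KOR|=19/6
  updated: d(FKOR,JQZ)=203/12, d(FKOR,P)=91/4
6. join FKOR+JQZ (d=203/12) ⇒ FJKOQRZ; edges |FKOR|=43/24, |JQZ|=143/24
  updated: d(FJKOQRZ,P)=22
7. join FJKOQRZ+P (d=22) ⇒ FJKOPQRZ; edges |FJKOQRZ|=61/24, |P|=11
final tree: (((F:20/3,(K:7/2,(O:1,R:1):5/2):19/6):43/24,((J:1/2,Q:1/2):2,Z:5/2):143/24):61/24,P:11)
total length: 357/8

(((F:20/3,(K:7/2,(O:1,R:1):5/2):19/6):43/24,((J:1/2,Q:1/2):2,Z:5/2):143/24):61/24,P:11)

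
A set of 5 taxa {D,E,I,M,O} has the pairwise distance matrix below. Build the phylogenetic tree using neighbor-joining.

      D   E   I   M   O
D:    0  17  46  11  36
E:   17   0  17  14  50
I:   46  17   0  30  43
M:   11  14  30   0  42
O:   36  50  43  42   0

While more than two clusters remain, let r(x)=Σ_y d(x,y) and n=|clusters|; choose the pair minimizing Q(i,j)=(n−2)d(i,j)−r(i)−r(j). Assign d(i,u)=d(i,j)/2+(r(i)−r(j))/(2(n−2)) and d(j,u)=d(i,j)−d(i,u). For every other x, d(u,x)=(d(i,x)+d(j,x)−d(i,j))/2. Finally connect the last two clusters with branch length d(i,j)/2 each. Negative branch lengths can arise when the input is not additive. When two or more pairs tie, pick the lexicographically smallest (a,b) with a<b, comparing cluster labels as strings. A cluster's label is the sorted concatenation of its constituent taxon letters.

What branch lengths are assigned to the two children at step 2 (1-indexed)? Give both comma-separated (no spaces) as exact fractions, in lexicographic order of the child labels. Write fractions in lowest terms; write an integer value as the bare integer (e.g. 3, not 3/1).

51/8,37/8

iteration 1: select E,I (d=17, Q=-183); attach at lengths (13/6, 89/6); label the merged cluster EI
  updated: d(D,EI)=23, d(EI,M)=27/2, d(EI,O)=38
iteration 2: select D,M (d=11, Q=-229/2); attach at lengths (51/8, 37/8); label the merged cluster DM
  updated: d(DM,EI)=51/4, d(DM,O)=67/2
iteration 3: select DM,EI (d=51/4, Q=-337/4); attach at lengths (33/8, 69/8); label the merged cluster DEIM
  updated: d(DEIM,O)=235/8
iteration 4: select DEIM,O (d=235/8); attach at lengths (235/16, 235/16); label the merged cluster DEIMO
final tree: (((D:51/8,M:37/8):33/8,(E:13/6,I:89/6):69/8):235/16,O:235/16)
total length: 561/8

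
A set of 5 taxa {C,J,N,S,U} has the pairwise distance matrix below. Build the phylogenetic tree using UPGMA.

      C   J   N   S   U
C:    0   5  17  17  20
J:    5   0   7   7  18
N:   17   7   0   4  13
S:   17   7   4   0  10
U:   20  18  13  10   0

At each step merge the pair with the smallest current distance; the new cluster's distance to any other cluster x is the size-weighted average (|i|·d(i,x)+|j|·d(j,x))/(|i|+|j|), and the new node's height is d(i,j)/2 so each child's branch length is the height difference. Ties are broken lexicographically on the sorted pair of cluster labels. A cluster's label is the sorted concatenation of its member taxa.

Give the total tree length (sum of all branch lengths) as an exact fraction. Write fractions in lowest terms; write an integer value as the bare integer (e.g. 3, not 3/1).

295/12

iteration 1: select N,S (d=4); attach at lengths (2, 2); label the merged cluster NS
  updated: d(C,NS)=17, d(J,NS)=7, d(NS,U)=23/2
iteration 2: select C,J (d=5); attach at lengths (5/2, 5/2); label the merged cluster CJ
  updated: d(CJ,NS)=12, d(CJ,U)=19
iteration 3: select NS,U (d=23/2); attach at lengths (15/4, 23/4); label the merged cluster NSU
  updated: d(CJ,NSU)=43/3
iteration 4: select CJ,NSU (d=43/3); attach at lengths (14/3, 17/12); label the merged cluster CJNSU
final tree: ((C:5/2,J:5/2):14/3,((N:2,S:2):15/4,U:23/4):17/12)
total length: 295/12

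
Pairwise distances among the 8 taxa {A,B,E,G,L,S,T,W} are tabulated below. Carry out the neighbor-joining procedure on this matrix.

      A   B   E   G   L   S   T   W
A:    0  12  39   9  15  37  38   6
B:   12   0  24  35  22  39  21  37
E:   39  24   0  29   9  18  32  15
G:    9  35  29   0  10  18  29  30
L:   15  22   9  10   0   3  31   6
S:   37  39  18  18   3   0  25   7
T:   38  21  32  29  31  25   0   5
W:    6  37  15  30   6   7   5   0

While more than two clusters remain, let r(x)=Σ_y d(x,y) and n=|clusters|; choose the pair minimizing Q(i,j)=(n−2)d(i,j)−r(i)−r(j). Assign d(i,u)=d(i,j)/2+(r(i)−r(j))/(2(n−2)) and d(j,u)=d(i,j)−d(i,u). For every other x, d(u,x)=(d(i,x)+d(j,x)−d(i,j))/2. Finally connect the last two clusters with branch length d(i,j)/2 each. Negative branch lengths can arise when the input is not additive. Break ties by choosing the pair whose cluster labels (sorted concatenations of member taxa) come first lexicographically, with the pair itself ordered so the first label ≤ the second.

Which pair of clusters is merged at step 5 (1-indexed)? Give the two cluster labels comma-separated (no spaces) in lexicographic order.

iteration 1: select A,B (d=12, Q=-274); attach at lengths (19/6, 53/6); label the merged cluster AB
  updated: d(AB,E)=51/2, d(AB,G)=16, d(AB,L)=25/2, d(AB,S)=32, d(AB,T)=47/2, d(AB,W)=31/2
iteration 2: select T,W (d=5, Q=-199); attach at lengths (46/5, -21/5); label the merged cluster TW
  updated: d(AB,TW)=17, d(E,TW)=21, d(G,TW)=27, d(L,TW)=16, d(S,TW)=27/2
iteration 3: select AB,G (d=16, Q=-139); attach at lengths (67/8, 61/8); label the merged cluster ABG
  updated: d(ABG,E)=77/4, d(ABG,L)=13/4, d(ABG,S)=17, d(ABG,TW)=14
iteration 4: select ABG,TW (d=14, Q=-76); attach at lengths (31/6, 53/6); label the merged cluster ABGTW
  updated: d(ABGTW,E)=105/8, d(ABGTW,L)=21/8, d(ABGTW,S)=33/4
iteration 5: select ABGTW,E (d=105/8, Q=-303/8); attach at lengths (81/32, 339/32); label the merged cluster ABEGTW
  updated: d(ABEGTW,L)=-3/4, d(ABEGTW,S)=105/16
iteration 6: select ABEGTW,L (d=-3/4, Q=-141/16); attach at lengths (45/32, -69/32); label the merged cluster ABEGLTW
  updated: d(ABEGLTW,S)=165/32
iteration 7: select ABEGLTW,S (d=165/32); attach at lengths (165/64, 165/64); label the merged cluster ABEGLSTW
final tree: ((((((A:19/6,B:53/6):67/8,G:61/8):31/6,(T:46/5,W:-21/5):53/6):81/32,E:339/32):45/32,L:-69/32):165/64,S:165/64)
total length: 2065/32

ABGTW,E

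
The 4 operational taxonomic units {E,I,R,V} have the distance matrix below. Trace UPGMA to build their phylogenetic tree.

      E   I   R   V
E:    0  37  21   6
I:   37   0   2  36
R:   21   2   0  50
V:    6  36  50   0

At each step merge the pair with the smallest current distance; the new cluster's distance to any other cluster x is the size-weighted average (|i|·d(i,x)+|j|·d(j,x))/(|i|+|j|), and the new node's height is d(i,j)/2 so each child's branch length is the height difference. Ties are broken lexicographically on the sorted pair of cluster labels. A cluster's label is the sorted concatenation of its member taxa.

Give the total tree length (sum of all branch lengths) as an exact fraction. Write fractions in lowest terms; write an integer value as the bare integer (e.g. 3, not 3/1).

step 1: merge (I,R) at d=2; branch lengths I→1, R→1; new cluster IR
  updated: d(E,IR)=29, d(IR,V)=43
step 2: merge (E,V) at d=6; branch lengths E→3, V→3; new cluster EV
  updated: d(EV,IR)=36
step 3: merge (EV,IR) at d=36; branch lengths EV→15, IR→17; new cluster EIRV
final tree: ((E:3,V:3):15,(I:1,R:1):17)
total length: 40

40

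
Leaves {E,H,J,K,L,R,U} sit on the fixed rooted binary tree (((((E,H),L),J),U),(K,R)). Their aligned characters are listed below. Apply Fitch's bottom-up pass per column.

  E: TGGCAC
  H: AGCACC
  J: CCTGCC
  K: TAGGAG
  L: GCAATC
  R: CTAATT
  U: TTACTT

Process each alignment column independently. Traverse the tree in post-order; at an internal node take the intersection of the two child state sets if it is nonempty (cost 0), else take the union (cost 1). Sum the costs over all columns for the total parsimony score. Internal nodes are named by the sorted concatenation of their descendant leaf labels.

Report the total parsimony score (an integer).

21

site 0, node EH: E={T} ∪ H={A} → {A,T} (+1)
site 0, node EHL: EH={A,T} ∪ L={G} → {A,G,T} (+1)
site 0, node EHJL: EHL={A,G,T} ∪ J={C} → {A,C,G,T} (+1)
site 0, node EHJLU: EHJL={A,C,G,T} ∩ U={T} → {T} (+0)
site 0, node KR: K={T} ∪ R={C} → {C,T} (+1)
site 0, node EHJKLRU: EHJLU={T} ∩ KR={C,T} → {T} (+0)
site 1, node EH: E={G} ∩ H={G} → {G} (+0)
site 1, node EHL: EH={G} ∪ L={C} → {C,G} (+1)
site 1, node EHJL: EHL={C,G} ∩ J={C} → {C} (+0)
site 1, node EHJLU: EHJL={C} ∪ U={T} → {C,T} (+1)
site 1, node KR: K={A} ∪ R={T} → {A,T} (+1)
site 1, node EHJKLRU: EHJLU={C,T} ∩ KR={A,T} → {T} (+0)
site 2, node EH: E={G} ∪ H={C} → {C,G} (+1)
site 2, node EHL: EH={C,G} ∪ L={A} → {A,C,G} (+1)
site 2, node EHJL: EHL={A,C,G} ∪ J={T} → {A,C,G,T} (+1)
site 2, node EHJLU: EHJL={A,C,G,T} ∩ U={A} → {A} (+0)
site 2, node KR: K={G} ∪ R={A} → {A,G} (+1)
site 2, node EHJKLRU: EHJLU={A} ∩ KR={A,G} → {A} (+0)
site 3, node EH: E={C} ∪ H={A} → {A,C} (+1)
site 3, node EHL: EH={A,C} ∩ L={A} → {A} (+0)
site 3, node EHJL: EHL={A} ∪ J={G} → {A,G} (+1)
site 3, node EHJLU: EHJL={A,G} ∪ U={C} → {A,C,G} (+1)
site 3, node KR: K={G} ∪ R={A} → {A,G} (+1)
site 3, node EHJKLRU: EHJLU={A,C,G} ∩ KR={A,G} → {A,G} (+0)
site 4, node EH: E={A} ∪ H={C} → {A,C} (+1)
site 4, node EHL: EH={A,C} ∪ L={T} → {A,C,T} (+1)
site 4, node EHJL: EHL={A,C,T} ∩ J={C} → {C} (+0)
site 4, node EHJLU: EHJL={C} ∪ U={T} → {C,T} (+1)
site 4, node KR: K={A} ∪ R={T} → {A,T} (+1)
site 4, node EHJKLRU: EHJLU={C,T} ∩ KR={A,T} → {T} (+0)
site 5, node EH: E={C} ∩ H={C} → {C} (+0)
site 5, node EHL: EH={C} ∩ L={C} → {C} (+0)
site 5, node EHJL: EHL={C} ∩ J={C} → {C} (+0)
site 5, node EHJLU: EHJL={C} ∪ U={T} → {C,T} (+1)
site 5, node KR: K={G} ∪ R={T} → {G,T} (+1)
site 5, node EHJKLRU: EHJLU={C,T} ∩ KR={G,T} → {T} (+0)
per-site changes: [4, 3, 4, 4, 4, 2]; total = 21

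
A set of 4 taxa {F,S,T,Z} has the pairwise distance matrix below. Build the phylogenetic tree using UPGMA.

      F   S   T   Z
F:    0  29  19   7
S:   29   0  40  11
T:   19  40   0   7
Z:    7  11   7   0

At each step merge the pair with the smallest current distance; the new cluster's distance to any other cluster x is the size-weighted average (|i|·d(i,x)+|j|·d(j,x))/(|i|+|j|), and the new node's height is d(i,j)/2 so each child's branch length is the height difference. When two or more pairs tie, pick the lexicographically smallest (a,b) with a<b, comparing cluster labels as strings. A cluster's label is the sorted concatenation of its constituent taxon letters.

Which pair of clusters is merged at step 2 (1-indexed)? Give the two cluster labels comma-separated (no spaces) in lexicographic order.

FZ,T

iteration 1: select F,Z (d=7); attach at lengths (7/2, 7/2); label the merged cluster FZ
  updated: d(FZ,S)=20, d(FZ,T)=13
iteration 2: select FZ,T (d=13); attach at lengths (3, 13/2); label the merged cluster FTZ
  updated: d(FTZ,S)=80/3
iteration 3: select FTZ,S (d=80/3); attach at lengths (41/6, 40/3); label the merged cluster FSTZ
final tree: (((F:7/2,Z:7/2):3,T:13/2):41/6,S:40/3)
total length: 110/3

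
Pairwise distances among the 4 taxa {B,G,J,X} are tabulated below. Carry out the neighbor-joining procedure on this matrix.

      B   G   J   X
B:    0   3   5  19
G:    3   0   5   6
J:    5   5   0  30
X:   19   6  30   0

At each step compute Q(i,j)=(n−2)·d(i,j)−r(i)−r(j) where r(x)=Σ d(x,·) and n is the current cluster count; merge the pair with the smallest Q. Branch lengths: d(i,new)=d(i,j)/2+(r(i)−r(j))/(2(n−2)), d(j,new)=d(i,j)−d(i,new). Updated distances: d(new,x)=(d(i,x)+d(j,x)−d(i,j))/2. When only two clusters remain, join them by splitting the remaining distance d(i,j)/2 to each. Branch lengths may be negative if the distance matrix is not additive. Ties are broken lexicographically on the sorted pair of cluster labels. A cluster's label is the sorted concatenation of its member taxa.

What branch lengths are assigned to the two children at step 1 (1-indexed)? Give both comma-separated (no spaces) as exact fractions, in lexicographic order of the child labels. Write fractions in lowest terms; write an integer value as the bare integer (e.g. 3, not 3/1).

1. join B+J (d=5, Q=-57) ⇒ BJ; edges |B|=-3/4, |J|=23/4
  updated: d(BJ,G)=3/2, d(BJ,X)=22
2. join BJ+G (d=3/2, Q=-59/2) ⇒ BGJ; edges |BJ|=35/4, |G|=-29/4
  updated: d(BGJ,X)=53/4
3. join BGJ+X (d=53/4) ⇒ BGJX; edges |BGJ|=53/8, |X|=53/8
final tree: (((B:-3/4,J:23/4):35/4,G:-29/4):53/8,X:53/8)
total length: 79/4

-3/4,23/4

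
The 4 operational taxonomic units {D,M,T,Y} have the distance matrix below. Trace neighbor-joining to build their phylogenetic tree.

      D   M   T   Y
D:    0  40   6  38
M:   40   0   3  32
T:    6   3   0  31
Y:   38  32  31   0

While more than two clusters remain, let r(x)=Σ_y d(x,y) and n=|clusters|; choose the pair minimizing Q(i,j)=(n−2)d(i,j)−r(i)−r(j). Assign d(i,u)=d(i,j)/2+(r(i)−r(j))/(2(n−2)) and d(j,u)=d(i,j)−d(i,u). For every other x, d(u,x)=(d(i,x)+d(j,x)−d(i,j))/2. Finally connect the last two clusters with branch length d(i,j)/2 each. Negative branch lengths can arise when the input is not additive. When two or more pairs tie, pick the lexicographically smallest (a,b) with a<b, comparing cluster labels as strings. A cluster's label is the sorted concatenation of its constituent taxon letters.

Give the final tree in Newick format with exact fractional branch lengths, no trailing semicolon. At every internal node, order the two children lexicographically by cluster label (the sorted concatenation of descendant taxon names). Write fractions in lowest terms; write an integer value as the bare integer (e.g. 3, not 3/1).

(((D:14,T:-8):9,M:19/2):45/4,Y:45/4)

1. join D+T (d=6, Q=-112) ⇒ DT; edges |D|=14, |T|=-8
  updated: d(DT,M)=37/2, d(DT,Y)=63/2
2. join DT+M (d=37/2, Q=-82) ⇒ DMT; edges |DT|=9, |M|=19/2
  updated: d(DMT,Y)=45/2
3. join DMT+Y (d=45/2) ⇒ DMTY; edges |DMT|=45/4, |Y|=45/4
final tree: (((D:14,T:-8):9,M:19/2):45/4,Y:45/4)
total length: 47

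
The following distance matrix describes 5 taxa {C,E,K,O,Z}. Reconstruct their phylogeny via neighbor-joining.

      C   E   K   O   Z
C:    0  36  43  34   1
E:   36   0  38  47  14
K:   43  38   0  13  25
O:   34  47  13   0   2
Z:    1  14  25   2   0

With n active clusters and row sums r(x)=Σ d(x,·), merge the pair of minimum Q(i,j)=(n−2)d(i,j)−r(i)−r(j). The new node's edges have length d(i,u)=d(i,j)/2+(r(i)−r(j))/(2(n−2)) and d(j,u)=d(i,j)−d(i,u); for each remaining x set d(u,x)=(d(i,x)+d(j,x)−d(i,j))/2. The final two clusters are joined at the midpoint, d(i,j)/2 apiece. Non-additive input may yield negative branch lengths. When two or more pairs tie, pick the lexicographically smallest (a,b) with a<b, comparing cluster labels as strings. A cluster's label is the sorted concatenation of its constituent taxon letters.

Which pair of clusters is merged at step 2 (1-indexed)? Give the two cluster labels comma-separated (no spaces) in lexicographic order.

iteration 1: select K,O (d=13, Q=-176); attach at lengths (31/3, 8/3); label the merged cluster KO
  updated: d(C,KO)=32, d(E,KO)=36, d(KO,Z)=7
iteration 2: select C,Z (d=1, Q=-89); attach at lengths (49/4, -45/4); label the merged cluster CZ
  updated: d(CZ,E)=49/2, d(CZ,KO)=19
iteration 3: select CZ,E (d=49/2, Q=-159/2); attach at lengths (15/4, 83/4); label the merged cluster CEZ
  updated: d(CEZ,KO)=61/4
iteration 4: select CEZ,KO (d=61/4); attach at lengths (61/8, 61/8); label the merged cluster CEKOZ
final tree: (((C:49/4,Z:-45/4):15/4,E:83/4):61/8,(K:31/3,O:8/3):61/8)
total length: 215/4

C,Z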